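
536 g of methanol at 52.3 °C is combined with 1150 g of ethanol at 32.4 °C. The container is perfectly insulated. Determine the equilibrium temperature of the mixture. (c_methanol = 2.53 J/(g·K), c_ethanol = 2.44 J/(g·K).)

With ΣQ=0 the equilibrium temperature is the m·c-weighted mean:
T_f = (1356.1×52.3 + 2806×32.4) / (1356.1 + 2806)
    = 161837 / 4162.1 ≈ 38.88 °C

T_f ≈ 38.9 °C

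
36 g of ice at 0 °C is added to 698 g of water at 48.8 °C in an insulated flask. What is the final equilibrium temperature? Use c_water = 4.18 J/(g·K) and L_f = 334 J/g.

Conservation of energy gives ΣQ = 0:
latent heat to melt: 36·334 = 12024; warm the meltwater: 150.48 T; water: 2917.6(T − 48.8)
3068.1 T = 142381 − 12024 = 130357
T ≈ 42.49 °C — above 0 °C, consistent with complete melting.

T_f ≈ 42.5 °C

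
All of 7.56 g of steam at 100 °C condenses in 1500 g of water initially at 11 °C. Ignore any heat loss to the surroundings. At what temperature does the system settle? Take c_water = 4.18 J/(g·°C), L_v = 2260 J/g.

T_f ≈ 14.2 °C

Taking heat into each body as positive, Σ m c ΔT = 0:
steam→water at 100 °C releases m L_v = 7.56×2260 = 17086; condensed water 100 °C→T: 31.6(T − 100); water warms: 1500×4.18×(T − 11) = 6270(T − 11)
6301.6 T = 17086 + 3160.1 + 68970 = 89216
T ≈ 14.16 °C — below 100 °C, confirming all the steam condensed.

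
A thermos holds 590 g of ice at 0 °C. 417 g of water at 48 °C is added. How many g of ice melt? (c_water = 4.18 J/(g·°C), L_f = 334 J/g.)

m_melted ≈ 250 g

Water can give up m c ΔT = 417·4.18·48 = 83667 J before reaching 0 °C.
Fully melting the ice requires m_ice L_f = 590·334 = 197060 J.
That's not enough to melt it all — equilibrium is at 0 °C with ice remaining.
Mass melted = 83667/334 ≈ 250.5 g.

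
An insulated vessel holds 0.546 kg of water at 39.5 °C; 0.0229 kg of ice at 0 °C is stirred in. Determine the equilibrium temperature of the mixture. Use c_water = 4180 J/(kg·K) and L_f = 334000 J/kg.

Energy conservation, ΣQ = 0:
melt ice: 0.0229·334000 = 7648.6; meltwater 0→T: 0.0229·4180·T = 95.72 T; water: 2282.3(T − 39.5)
2378 T = 90150 − 7648.6 = 82501
T ≈ 34.69 °C (positive, so assuming full melt was valid).

T_f ≈ 34.7 °C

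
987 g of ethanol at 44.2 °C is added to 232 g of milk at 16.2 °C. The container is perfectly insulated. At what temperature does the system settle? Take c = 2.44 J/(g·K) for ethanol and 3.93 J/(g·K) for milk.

T_f ≈ 36.5 °C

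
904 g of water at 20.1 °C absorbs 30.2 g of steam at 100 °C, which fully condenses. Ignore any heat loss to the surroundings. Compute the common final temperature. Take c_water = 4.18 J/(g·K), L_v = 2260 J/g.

Heat gained plus heat lost sum to zero:
condense steam: −30.2×2260 = −68252
  condensate cools 100→T: 30.2×4.18×(T − 100) = 126.24(T − 100)
  original water: 3778.7(T − 20.1)
3905 T = 68252 + 12624 + 75952 = 156828
T ≈ 40.16 °C — below 100 °C, confirming all the steam condensed.

T_f ≈ 40.2 °C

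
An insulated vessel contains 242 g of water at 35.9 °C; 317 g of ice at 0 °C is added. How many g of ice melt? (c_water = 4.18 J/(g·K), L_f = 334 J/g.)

m_melted ≈ 109 g

Water can give up m c ΔT = 242·4.18·35.9 = 36315 J before reaching 0 °C.
Melting all 317 g of ice would need 317·334 = 105878 J.
That's not enough to melt it all — equilibrium is at 0 °C with ice remaining.
m_melted·334 = 36315  ⇒  m_melted ≈ 108.7 g.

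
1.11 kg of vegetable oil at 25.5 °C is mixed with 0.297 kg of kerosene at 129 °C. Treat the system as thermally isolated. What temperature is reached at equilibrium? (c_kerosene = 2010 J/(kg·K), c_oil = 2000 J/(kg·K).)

Set heat shed by the hot body equal to heat absorbed by the cold body:
0.297*2010*(129 − T) = 1.11*2000*(T − 25.5)
596.97(129 − T) = 2220(T − 25.5)
2817 T = 133619  ⇒  T ≈ 47.43 °C

T_f ≈ 47.4 °C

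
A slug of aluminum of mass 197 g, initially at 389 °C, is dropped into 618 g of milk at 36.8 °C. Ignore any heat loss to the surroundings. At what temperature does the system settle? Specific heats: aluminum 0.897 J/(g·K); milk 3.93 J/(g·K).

T_f ≈ 60.7 °C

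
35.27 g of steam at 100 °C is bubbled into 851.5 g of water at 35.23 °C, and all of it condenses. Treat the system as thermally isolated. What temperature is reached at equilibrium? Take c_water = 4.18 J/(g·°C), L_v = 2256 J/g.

T_f ≈ 59.3 °C

Setting the total heat transfer to zero:
latent heat released on condensation: 35.27·2256 = 79569; condensate cools 100→T: 35.27·4.18·(T − 100) = 147.43(T − 100); water warms: 851.5·4.18·(T − 35.23) = 3559.3(T − 35.23)
3706.7 T = 79569 + 14743 + 125393 = 219705
T ≈ 59.27 °C — below 100 °C, confirming all the steam condensed.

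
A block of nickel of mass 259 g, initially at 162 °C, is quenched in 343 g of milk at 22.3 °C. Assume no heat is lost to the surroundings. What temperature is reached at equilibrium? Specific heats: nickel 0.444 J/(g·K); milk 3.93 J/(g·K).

T_f ≈ 33.3 °C

Conservation of energy gives ΣQ = 0:
259×0.444×(T − 162) + 343×3.93×(T − 22.3) = 0
115(T − 162) + 1348(T − 22.3) = 0
(115 + 1348) T = 115×162 + 1348×22.3
T ≈ 33.28 °C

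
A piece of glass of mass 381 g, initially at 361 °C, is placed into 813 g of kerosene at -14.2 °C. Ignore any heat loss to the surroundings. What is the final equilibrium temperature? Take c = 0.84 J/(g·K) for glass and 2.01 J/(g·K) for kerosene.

Heat lost by the glass equals heat gained by the kerosene:
381*0.84*(361 − T) = 813*2.01*(T − (-14.2))
320.04(361 − T) = 1634.1(T − (-14.2))
1954.2 T = 92330  ⇒  T ≈ 47.25 °C

T_f ≈ 47.2 °C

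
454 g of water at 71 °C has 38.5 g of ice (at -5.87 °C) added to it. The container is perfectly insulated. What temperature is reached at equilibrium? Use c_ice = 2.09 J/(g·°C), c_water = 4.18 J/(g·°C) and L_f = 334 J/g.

Energy balance with sensible and latent terms:
ice -5.87→0 °C: 38.5·2.09·5.87 = 472.33
  fusion: m_ice L_f = 38.5·334 = 12859
  warm the meltwater: 160.93 T
  water cools: 454·4.18·(T − 71) = 1897.7(T − 71)
2058.6 T = 134738 − 13331 = 121407
T ≈ 58.97 °C (positive, so assuming full melt was valid).

T_f ≈ 59.0 °C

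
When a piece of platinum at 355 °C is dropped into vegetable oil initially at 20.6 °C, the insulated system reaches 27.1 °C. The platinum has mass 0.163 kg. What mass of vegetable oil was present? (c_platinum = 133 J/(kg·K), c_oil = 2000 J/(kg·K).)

Heat lost by the platinum = heat gained by the oil:
0.163·133·(355 − 27.1) = m·2000·(27.1 − 20.6)
13000 m = 7108.5  ⇒  m ≈ 0.5468 kg

m ≈ 0.547 kg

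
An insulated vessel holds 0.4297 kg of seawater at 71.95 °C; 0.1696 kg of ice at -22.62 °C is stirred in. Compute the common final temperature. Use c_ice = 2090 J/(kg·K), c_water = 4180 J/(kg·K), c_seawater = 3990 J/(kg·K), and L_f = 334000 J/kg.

Net heat exchanged in the isolated system is zero:
warm ice to 0 °C: 0.1696×2090×(0 − (-22.62)) = 8018
  melt ice: 0.1696×334000 = 56646
  meltwater 0→T: 0.1696×4180×T = 708.93 T
  seawater: 1714.5(T − 71.95)
2423.4 T = 123358 − 64664 = 58694
T ≈ 24.22 °C. Since T > 0 °C, the all-ice-melts assumption holds.

T_f ≈ 24.2 °C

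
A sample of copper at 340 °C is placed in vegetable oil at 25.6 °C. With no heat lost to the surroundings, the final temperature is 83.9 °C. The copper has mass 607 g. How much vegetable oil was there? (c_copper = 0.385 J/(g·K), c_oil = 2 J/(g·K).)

m ≈ 513 g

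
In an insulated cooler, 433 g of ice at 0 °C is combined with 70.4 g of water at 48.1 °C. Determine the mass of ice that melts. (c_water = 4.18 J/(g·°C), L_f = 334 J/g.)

m_melted ≈ 42.4 g

Water can give up m c ΔT = 70.4·4.18·48.1 = 14154 J before reaching 0 °C.
Melting all 433 g of ice would need 433·334 = 144622 J.
That's not enough to melt it all — equilibrium is at 0 °C with ice remaining.
Mass melted = 14154/334 ≈ 42.38 g.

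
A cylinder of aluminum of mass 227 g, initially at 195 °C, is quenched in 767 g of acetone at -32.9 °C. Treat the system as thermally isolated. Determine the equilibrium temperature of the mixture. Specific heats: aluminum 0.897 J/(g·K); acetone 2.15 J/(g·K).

T_f ≈ -7.9 °C

Let T be the final temperature. ΣQ_i = 0:
227·0.897·(T − 195) + 767·2.15·(T − (-32.9)) = 0
(203.62 + 1649) T = 203.62·195 + 1649·(-32.9)
T = -14548 / 1852.7 = -7.85 °C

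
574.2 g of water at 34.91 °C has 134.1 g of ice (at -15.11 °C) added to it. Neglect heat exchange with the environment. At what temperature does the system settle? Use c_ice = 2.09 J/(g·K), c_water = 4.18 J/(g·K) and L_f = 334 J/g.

Energy balance with sensible and latent terms:
warm ice to 0 °C: 134.1·2.09·(0 − (-15.11)) = 4234.9
  melt ice: 134.1·334 = 44789
  meltwater 0→T: 134.1·4.18·T = 560.54 T
  water cools: 574.2·4.18·(T − 34.91) = 2400.2(T − 34.91)
2960.7 T = 83789 − 49024 = 34765
T ≈ 11.74 °C (positive, so assuming full melt was valid).

T_f ≈ 11.7 °C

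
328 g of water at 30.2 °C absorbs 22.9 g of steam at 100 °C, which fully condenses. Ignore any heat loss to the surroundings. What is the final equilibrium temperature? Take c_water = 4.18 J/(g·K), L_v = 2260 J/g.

T_f ≈ 70.0 °C

Energy balance with sensible and latent terms:
latent heat released on condensation: 22.9×2260 = 51754; condensed water 100 °C→T: 95.72(T − 100); original water: 1371(T − 30.2)
1466.8 T = 51754 + 9572.2 + 41405 = 102732
T ≈ 70.04 °C, under the boiling point, so the assumption holds.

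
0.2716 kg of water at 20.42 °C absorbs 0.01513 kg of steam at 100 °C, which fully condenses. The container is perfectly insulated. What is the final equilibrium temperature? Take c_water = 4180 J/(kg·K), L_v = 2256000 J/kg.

Conservation of energy gives ΣQ = 0:
steam→water at 100 °C releases m L_v = 0.01513·2256000 = 34133; condensate cools 100→T: 0.01513·4180·(T − 100) = 63.24(T − 100); water warms: 0.2716·4180·(T − 20.42) = 1135.3(T − 20.42)
1198.5 T = 34133 + 6324.3 + 23183 = 63640
T ≈ 53.10 °C — below 100 °C, confirming all the steam condensed.

T_f ≈ 53.1 °C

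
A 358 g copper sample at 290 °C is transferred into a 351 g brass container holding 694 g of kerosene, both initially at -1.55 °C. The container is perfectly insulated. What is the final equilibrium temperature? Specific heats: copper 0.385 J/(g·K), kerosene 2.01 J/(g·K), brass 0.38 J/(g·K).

T_f ≈ 22.6 °C

Let T be the final temperature. ΣQ_i = 0:
358×0.385×(T − 290) + 694×2.01×(T − (-1.55)) + 351×0.38×(T − (-1.55)) = 0
1666.1 T = 37602
T = 37602/1666.1 ≈ 22.57 °C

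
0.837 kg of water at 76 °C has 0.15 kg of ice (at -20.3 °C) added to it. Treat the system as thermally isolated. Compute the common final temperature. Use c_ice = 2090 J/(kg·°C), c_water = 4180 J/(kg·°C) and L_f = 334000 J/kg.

T_f ≈ 50.8 °C

Energy balance with sensible and latent terms:
ice -20.3→0 °C: 0.15·2090·20.3 = 6364.1
  melt ice: 0.15·334000 = 50100
  warm the meltwater: 627 T
  water cools: 0.837·4180·(T − 76) = 3498.7(T − 76)
4125.7 T = 265898 − 56464 = 209434
T ≈ 50.76 °C (positive, so assuming full melt was valid).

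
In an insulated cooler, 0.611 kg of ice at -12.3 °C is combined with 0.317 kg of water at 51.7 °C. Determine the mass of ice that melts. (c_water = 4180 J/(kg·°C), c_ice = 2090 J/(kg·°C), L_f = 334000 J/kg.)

m_melted ≈ 0.158 kg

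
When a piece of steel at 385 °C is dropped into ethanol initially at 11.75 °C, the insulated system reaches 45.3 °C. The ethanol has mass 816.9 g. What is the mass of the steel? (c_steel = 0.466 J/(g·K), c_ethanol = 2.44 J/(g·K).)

|Q_steel| = |Q_ethanol|:
m·0.466·(385 − 45.3) = 816.9·2.44·(45.3 − 11.75)
158.3 m = 66873  ⇒  m ≈ 422.4 g

m ≈ 422 g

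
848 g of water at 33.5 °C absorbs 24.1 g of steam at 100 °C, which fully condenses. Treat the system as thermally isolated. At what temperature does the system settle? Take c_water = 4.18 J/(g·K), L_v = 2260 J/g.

T_f ≈ 50.3 °C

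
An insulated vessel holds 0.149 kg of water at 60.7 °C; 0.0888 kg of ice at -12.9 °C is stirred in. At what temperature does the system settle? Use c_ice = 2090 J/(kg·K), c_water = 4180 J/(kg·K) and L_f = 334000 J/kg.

T_f ≈ 5.8 °C

Net heat exchanged in the isolated system is zero:
ice -12.9→0 °C: 0.0888×2090×12.9 = 2394.1
  latent heat to melt: 0.0888×334000 = 29659
  meltwater 0→T: 0.0888×4180×T = 371.18 T
  water cools: 0.149×4180×(T − 60.7) = 622.82(T − 60.7)
994 T = 37805 − 32053 = 5751.8
T ≈ 5.79 °C. Since T > 0 °C, the all-ice-melts assumption holds.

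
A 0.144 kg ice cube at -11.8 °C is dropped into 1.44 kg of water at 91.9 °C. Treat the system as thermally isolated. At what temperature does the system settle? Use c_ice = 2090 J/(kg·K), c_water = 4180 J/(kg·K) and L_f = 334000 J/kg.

Taking heat into each body as positive, Σ m c ΔT = 0:
warm ice to 0 °C: 0.144·2090·(0 − (-11.8)) = 3551.3
  fusion: m_ice L_f = 0.144·334000 = 48096
  warm the meltwater: 601.92 T
  water cools: 1.44·4180·(T − 91.9) = 6019.2(T − 91.9)
6621.1 T = 553164 − 51647 = 501517
T ≈ 75.75 °C — above 0 °C, consistent with complete melting.

T_f ≈ 75.7 °C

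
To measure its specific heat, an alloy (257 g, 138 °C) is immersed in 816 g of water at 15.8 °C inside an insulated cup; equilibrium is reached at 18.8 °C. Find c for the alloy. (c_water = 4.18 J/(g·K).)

c ≈ 0.334 J/(g·K)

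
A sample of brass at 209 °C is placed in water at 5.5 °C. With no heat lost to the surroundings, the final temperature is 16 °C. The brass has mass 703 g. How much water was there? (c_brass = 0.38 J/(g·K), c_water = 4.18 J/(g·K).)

m ≈ 1170 g

|Q_brass| = |Q_water|:
703·0.38·(209 − 16) = m·4.18·(16 − 5.5)
43.89 m = 51558  ⇒  m ≈ 1175 g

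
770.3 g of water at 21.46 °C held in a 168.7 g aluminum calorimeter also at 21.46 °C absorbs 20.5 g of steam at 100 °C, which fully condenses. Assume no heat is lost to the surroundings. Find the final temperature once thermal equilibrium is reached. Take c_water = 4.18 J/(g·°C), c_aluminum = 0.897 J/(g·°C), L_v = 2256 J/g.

T_f ≈ 36.8 °C

Heat gained plus heat lost sum to zero:
condense steam: −20.5·2256 = −46248; condensed water 100 °C→T: 85.69(T − 100); original water: 3219.9(T − 21.46); aluminum cup: 168.7·0.897·(T − 21.46) = 151.32(T − 21.46)
3456.9 T = 46248 + 8569 + 72345 = 127162
T ≈ 36.79 °C — below 100 °C, confirming all the steam condensed.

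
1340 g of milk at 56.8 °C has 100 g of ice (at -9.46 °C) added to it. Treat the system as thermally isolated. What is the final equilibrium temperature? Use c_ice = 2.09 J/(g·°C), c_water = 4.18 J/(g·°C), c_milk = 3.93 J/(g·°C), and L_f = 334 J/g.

Taking heat into each body as positive, Σ m c ΔT = 0:
warm ice to 0 °C: 100·2.09·(0 − (-9.46)) = 1977.1
  melt ice: 100·334 = 33400
  meltwater 0→T: 100·4.18·T = 418 T
  milk cools: 1340·3.93·(T − 56.8) = 5266.2(T − 56.8)
5684.2 T = 299120 − 35377 = 263743
T ≈ 46.40 °C — above 0 °C, consistent with complete melting.

T_f ≈ 46.4 °C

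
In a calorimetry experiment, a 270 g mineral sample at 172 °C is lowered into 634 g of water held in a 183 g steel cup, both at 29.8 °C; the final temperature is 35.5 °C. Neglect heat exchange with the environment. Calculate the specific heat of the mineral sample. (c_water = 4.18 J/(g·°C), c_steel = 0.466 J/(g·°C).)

c ≈ 0.423 J/(g·°C)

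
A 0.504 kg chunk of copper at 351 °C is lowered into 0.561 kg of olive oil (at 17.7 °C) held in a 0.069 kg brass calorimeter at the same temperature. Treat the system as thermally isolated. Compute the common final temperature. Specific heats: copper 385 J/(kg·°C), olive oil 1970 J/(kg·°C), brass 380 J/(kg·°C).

T_f ≈ 66.5 °C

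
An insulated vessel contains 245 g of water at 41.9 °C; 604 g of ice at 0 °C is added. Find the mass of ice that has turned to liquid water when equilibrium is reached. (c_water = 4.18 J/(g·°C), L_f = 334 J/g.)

m_melted ≈ 128 g

Cooling the water to 0 °C releases 245·4.18·41.9 = 42910 J.
To melt every bit of ice: 604·334 = 201736 J.
That's not enough to melt it all — equilibrium is at 0 °C with ice remaining.
m_melt = 42910 / L_f = 128.5 g.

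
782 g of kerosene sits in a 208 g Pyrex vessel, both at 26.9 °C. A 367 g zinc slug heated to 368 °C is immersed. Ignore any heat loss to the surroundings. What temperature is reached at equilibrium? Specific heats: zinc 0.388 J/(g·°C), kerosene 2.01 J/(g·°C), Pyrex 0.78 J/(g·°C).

Energy conservation, ΣQ = 0:
367×0.388×(T − 368) + 782×2.01×(T − 26.9) + 208×0.78×(T − 26.9) = 0
(142.4 + 1571.8 + 162.24) T = 142.4×368 + 1571.8×26.9 + 162.24×26.9
T = 99048 / 1876.5 = 52.8 °C

T_f ≈ 52.8 °C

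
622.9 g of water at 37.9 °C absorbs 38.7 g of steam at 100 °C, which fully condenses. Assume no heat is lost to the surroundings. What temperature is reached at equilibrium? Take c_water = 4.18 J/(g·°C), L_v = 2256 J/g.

T_f ≈ 73.1 °C

Taking heat into each body as positive, Σ m c ΔT = 0:
condense steam: −38.7·2256 = −87307
  condensed water 100 °C→T: 161.77(T − 100)
  water warms: 622.9·4.18·(T − 37.9) = 2603.7(T − 37.9)
2765.5 T = 87307 + 16177 + 98681 = 202165
T ≈ 73.10 °C — below 100 °C, confirming all the steam condensed.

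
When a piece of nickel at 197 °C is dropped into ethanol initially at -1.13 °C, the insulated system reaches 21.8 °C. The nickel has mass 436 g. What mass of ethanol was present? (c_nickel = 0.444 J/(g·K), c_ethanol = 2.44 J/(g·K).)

m ≈ 606 g

Taking heat into each body as positive, Σ m c ΔT = 0:
436×0.444×(21.8 − 197) + m×2.44×(21.8 − (-1.13)) = 0
55.95 m = 33916
m = 33916/55.95 ≈ 606.2 g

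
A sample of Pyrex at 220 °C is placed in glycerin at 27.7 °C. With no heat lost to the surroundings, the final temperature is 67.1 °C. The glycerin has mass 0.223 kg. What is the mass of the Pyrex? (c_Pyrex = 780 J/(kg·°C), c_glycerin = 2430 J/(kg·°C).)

Heat gained plus heat lost sum to zero:
m×780×(67.1 − 220) + 0.223×2430×(67.1 − 27.7) = 0
-119262 m = -21350
m = -21350/-119262 ≈ 0.179 kg

m ≈ 0.179 kg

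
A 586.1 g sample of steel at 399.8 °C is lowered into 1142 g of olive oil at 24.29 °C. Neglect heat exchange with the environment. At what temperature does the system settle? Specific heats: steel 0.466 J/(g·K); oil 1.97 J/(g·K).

T_f ≈ 64.9 °C

Conservation of energy gives ΣQ = 0:
586.1*0.466*(T − 399.8) + 1142*1.97*(T − 24.29) = 0
273.12(T − 399.8) + 2249.7(T − 24.29) = 0
2522.9 T = 163841
T ≈ 64.94 °C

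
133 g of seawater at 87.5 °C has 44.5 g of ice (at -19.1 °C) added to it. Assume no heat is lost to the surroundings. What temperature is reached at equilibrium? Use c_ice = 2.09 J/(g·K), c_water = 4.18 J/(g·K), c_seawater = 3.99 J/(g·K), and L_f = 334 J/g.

T_f ≈ 41.6 °C

Net heat exchanged in the isolated system is zero:
warm ice to 0 °C: 44.5×2.09×(0 − (-19.1)) = 1776.4; latent heat to melt: 44.5×334 = 14863; meltwater 0→T: 44.5×4.18×T = 186.01 T; seawater: 530.67(T − 87.5)
716.68 T = 46434 − 16639 = 29794
T ≈ 41.57 °C (positive, so assuming full melt was valid).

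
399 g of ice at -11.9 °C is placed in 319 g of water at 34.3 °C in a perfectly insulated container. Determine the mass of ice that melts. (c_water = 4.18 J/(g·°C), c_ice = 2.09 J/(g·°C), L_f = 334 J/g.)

Water can give up m c ΔT = 319·4.18·34.3 = 45736 J before reaching 0 °C.
Warming the ice to 0 °C takes 399·2.09·11.9 = 9923.5 J, leaving 35813 J for melting.
Melting all 399 g of ice would need 399·334 = 133266 J.
That's not enough to melt it all — equilibrium is at 0 °C with ice remaining.
m_melted·334 = 35813  ⇒  m_melted ≈ 107.2 g.

m_melted ≈ 107 g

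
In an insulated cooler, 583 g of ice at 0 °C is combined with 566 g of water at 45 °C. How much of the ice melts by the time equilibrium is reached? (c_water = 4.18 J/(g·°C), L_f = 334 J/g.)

m_melted ≈ 319 g

Water can give up m c ΔT = 566·4.18·45 = 106465 J before reaching 0 °C.
To melt every bit of ice: 583·334 = 194722 J.
Since 106465 < 194722 J, not all the ice melts; equilibrium is at 0 °C.
m_melt = 106465 / L_f = 318.8 g.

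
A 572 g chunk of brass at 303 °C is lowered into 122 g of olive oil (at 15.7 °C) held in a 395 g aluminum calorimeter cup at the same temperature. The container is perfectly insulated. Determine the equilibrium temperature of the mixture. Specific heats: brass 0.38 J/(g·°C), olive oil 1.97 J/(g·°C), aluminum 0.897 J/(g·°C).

T_f ≈ 92.6 °C

Setting the total heat transfer to zero:
572*0.38*(T − 303) + 122*1.97*(T − 15.7) + 395*0.897*(T − 15.7) = 0
(217.36 + 240.34 + 354.31) T = 217.36*303 + 240.34*15.7 + 354.31*15.7
T = 75196 / 812.01 = 92.6 °C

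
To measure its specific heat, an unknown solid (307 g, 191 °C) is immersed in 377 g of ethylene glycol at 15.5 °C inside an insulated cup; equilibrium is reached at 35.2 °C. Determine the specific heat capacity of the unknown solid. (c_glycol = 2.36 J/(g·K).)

m_s c (T_s − T_f) = m_glycol c_glycol (T_f − T_0):
307·c·(191 − 35.2) = 377·2.36·(35.2 − 15.5)
47831 c = 17527  ⇒  c ≈ 0.3664 J/(g·K)

c ≈ 0.366 J/(g·K)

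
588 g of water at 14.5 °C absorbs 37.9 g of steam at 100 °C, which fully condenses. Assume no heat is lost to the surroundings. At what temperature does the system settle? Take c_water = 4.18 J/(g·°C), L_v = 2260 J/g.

T_f ≈ 52.4 °C

Heat gained plus heat lost sum to zero:
condense steam: −37.9·2260 = −85654; condensed water 100 °C→T: 158.42(T − 100); water warms: 588·4.18·(T − 14.5) = 2457.8(T − 14.5)
2616.3 T = 85654 + 15842 + 35639 = 137135
T ≈ 52.42 °C — below 100 °C, confirming all the steam condensed.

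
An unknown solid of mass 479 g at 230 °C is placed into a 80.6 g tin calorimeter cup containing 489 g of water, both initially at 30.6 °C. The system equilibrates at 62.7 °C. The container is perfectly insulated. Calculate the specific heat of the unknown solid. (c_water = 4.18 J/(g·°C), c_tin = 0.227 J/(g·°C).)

c ≈ 0.826 J/(g·°C)

Let T be the final temperature. ΣQ_i = 0:
479·c·(62.7 − 230) + 489·4.18·(62.7 − 30.6) + 80.6·0.227·(62.7 − 30.6) = 0
-80137 c = -66200
c = -66200/-80137 ≈ 0.8261 J/(g·°C)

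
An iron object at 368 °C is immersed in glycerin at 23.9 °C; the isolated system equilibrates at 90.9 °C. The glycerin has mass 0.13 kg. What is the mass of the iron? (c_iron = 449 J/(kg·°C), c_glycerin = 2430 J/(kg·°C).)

Energy conservation, ΣQ = 0:
m×449×(90.9 − 368) + 0.13×2430×(90.9 − 23.9) = 0
-124418 m = -21165
m = -21165/-124418 ≈ 0.1701 kg

m ≈ 0.17 kg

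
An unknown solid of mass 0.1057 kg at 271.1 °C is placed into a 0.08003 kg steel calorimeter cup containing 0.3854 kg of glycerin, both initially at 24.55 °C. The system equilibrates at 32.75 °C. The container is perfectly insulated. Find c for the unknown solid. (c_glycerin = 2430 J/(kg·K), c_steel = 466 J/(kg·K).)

Setting the total heat transfer to zero:
0.1057×c×(32.75 − 271.1) + 0.3854×2430×(32.75 − 24.55) + 0.08003×466×(32.75 − 24.55) = 0
-25.19 c = -7985.3
c = -7985.3/-25.19 ≈ 317 J/(kg·K)

c ≈ 317 J/(kg·K)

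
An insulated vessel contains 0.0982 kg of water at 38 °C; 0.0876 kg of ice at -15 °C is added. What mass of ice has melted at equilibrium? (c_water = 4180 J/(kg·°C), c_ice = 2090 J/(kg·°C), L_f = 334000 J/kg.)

Water can give up m c ΔT = 0.0982×4180×38 = 15598 J before reaching 0 °C.
Of that, 0.0876×2090×15 = 2746.3 J goes to bring the ice to 0 °C, leaving 12852 J.
Melting all 0.0876 kg of ice would need 0.0876×334000 = 29258 J.
That's not enough to melt it all — equilibrium is at 0 °C with ice remaining.
m_melt = 12852 / L_f = 0.03848 kg.

m_melted ≈ 0.0385 kg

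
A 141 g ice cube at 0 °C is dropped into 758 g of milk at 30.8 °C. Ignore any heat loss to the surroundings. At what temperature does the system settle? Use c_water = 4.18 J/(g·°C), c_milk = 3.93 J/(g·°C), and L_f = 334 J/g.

Let T be the final temperature. ΣQ_i = 0:
melt ice: 141·334 = 47094; warm the meltwater: 589.38 T; milk cools: 758·3.93·(T − 30.8) = 2978.9(T − 30.8)
3568.3 T = 91751 − 47094 = 44657
T ≈ 12.51 °C. Since T > 0 °C, the all-ice-melts assumption holds.

T_f ≈ 12.5 °C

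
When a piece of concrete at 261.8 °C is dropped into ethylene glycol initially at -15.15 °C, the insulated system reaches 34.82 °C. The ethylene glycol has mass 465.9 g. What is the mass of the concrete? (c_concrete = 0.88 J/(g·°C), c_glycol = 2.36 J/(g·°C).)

m ≈ 275 g

Let T be the final temperature. ΣQ_i = 0:
m·0.88·(34.82 − 261.8) + 465.9·2.36·(34.82 − (-15.15)) = 0
-199.74 m = -54943
m = -54943/-199.74 ≈ 275.1 g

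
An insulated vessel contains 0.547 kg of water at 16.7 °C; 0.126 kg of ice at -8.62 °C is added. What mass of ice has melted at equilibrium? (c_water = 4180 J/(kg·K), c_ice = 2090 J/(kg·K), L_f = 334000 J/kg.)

m_melted ≈ 0.108 kg

Heat available from the water dropping to 0 °C: 0.547·4180·16.7 = 38184 J.
Warming the ice to 0 °C takes 0.126·2090·8.62 = 2270 J, leaving 35914 J for melting.
Fully melting the ice requires m_ice L_f = 0.126·334000 = 42084 J.
That's not enough to melt it all — equilibrium is at 0 °C with ice remaining.
m_melt = 35914 / L_f = 0.1075 kg.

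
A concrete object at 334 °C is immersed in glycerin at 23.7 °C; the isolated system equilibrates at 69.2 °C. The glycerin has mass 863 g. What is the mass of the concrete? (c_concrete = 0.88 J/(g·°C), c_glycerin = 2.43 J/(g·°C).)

Energy conservation, ΣQ = 0:
m×0.88×(69.2 − 334) + 863×2.43×(69.2 − 23.7) = 0
-233.02 m = -95418
m = -95418/-233.02 ≈ 409.5 g

m ≈ 409 g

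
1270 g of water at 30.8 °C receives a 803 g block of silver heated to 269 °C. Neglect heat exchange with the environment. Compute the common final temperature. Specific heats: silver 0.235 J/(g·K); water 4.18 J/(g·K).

T_f ≈ 39.0 °C

Conservation of energy gives ΣQ = 0:
803*0.235*(T − 269) + 1270*4.18*(T − 30.8) = 0
(188.7 + 5308.6) T = 188.7*269 + 5308.6*30.8
T = 214267/5497.3 ≈ 38.98 °C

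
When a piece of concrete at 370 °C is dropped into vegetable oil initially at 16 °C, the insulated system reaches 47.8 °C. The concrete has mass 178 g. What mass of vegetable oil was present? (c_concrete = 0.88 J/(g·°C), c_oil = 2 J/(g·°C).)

m ≈ 794 g

Energy conservation, ΣQ = 0:
178·0.88·(47.8 − 370) + m·2·(47.8 − 16) = 0
63.6 m = 50469
m = 50469/63.6 ≈ 793.5 g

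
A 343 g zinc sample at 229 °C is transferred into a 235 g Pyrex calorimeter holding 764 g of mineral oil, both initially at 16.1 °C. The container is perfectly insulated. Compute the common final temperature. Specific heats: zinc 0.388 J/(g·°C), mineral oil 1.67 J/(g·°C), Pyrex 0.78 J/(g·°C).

T_f ≈ 33.9 °C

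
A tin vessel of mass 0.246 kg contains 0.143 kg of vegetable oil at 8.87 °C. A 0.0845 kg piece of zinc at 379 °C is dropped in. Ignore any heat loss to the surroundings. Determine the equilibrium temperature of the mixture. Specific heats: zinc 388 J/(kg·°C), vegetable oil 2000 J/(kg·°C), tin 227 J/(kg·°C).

T_f ≈ 41.3 °C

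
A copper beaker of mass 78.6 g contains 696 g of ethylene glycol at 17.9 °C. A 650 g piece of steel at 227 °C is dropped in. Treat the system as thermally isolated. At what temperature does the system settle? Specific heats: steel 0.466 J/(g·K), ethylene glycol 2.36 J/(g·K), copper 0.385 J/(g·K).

Let T be the final temperature. ΣQ_i = 0:
650×0.466×(T − 227) + 696×2.36×(T − 17.9) + 78.6×0.385×(T − 17.9) = 0
302.9(T − 227) + 1642.6(T − 17.9) + 30.26(T − 17.9) = 0
1975.7 T = 98702
T ≈ 49.96 °C

T_f ≈ 50.0 °C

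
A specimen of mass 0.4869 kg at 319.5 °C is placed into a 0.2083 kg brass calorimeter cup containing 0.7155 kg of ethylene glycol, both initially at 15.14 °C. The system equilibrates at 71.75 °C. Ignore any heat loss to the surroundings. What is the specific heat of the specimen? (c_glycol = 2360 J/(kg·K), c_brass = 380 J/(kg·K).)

c ≈ 830 J/(kg·K)

Heat gained plus heat lost sum to zero:
0.4869·c·(71.75 − 319.5) + 0.7155·2360·(71.75 − 15.14) + 0.2083·380·(71.75 − 15.14) = 0
-120.63 c = -100071
c = -100071/-120.63 ≈ 829.6 J/(kg·K)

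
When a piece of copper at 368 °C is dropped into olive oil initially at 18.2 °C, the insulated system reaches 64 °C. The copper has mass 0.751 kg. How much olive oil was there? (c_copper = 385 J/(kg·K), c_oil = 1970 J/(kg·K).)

m ≈ 0.974 kg

|Q_copper| = |Q_oil|:
0.751·385·(368 − 64) = m·1970·(64 − 18.2)
90226 m = 87897  ⇒  m ≈ 0.9742 kg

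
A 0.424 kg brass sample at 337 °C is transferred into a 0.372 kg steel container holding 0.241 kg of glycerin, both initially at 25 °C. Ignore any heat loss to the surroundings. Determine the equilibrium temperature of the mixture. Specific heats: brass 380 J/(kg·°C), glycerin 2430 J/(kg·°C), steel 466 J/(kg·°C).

T_f is the heat-capacity-weighted average of the initial temperatures:
T_f = (161.12·337 + 585.63·25 + 173.35·25) / (161.12 + 585.63 + 173.35)
    = 73272 / 920.1 ≈ 79.63 °C

T_f ≈ 79.6 °C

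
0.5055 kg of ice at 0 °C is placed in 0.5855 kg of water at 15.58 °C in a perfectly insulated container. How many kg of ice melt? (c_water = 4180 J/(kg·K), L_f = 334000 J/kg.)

m_melted ≈ 0.114 kg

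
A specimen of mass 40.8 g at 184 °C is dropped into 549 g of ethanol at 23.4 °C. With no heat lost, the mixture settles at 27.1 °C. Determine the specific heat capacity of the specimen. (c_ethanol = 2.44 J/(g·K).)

c ≈ 0.774 J/(g·K)

Conservation of energy gives ΣQ = 0:
40.8×c×(27.1 − 184) + 549×2.44×(27.1 − 23.4) = 0
-6401.5 c = -4956.4
c = -4956.4/-6401.5 ≈ 0.7742 J/(g·K)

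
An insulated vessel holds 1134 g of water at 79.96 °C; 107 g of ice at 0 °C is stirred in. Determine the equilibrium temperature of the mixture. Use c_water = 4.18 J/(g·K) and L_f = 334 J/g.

T_f ≈ 66.2 °C

Energy balance with sensible and latent terms:
fusion: m_ice L_f = 107·334 = 35738
  warm the meltwater: 447.26 T
  water cools: 1134·4.18·(T − 79.96) = 4740.1(T − 79.96)
5187.4 T = 379020 − 35738 = 343282
T ≈ 66.18 °C (positive, so assuming full melt was valid).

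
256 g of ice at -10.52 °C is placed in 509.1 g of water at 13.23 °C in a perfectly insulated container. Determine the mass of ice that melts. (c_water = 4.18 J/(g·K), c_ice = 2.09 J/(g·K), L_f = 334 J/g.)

Water can give up m c ΔT = 509.1·4.18·13.23 = 28154 J before reaching 0 °C.
Warming the ice to 0 °C takes 256·2.09·10.52 = 5628.6 J, leaving 22525 J for melting.
Fully melting the ice requires m_ice L_f = 256·334 = 85504 J.
Since 22525 < 85504 J, not all the ice melts; equilibrium is at 0 °C.
m_melt = 22525 / L_f = 67.44 g.

m_melted ≈ 67.4 g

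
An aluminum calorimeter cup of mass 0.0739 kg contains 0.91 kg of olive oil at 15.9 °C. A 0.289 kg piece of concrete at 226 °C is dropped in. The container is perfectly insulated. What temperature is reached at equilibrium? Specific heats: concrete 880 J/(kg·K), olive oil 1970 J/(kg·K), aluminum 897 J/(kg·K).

T_f ≈ 41.2 °C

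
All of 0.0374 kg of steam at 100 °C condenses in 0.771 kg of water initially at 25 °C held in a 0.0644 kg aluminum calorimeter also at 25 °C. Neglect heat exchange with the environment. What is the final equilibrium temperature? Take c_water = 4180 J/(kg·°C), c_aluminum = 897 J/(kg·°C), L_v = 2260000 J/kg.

T_f ≈ 53.0 °C

Let T be the final temperature. ΣQ_i = 0:
condense steam: −0.0374·2260000 = −84524; condensate cools 100→T: 0.0374·4180·(T − 100) = 156.33(T − 100); original water: 3222.8(T − 25); cup: 57.77(T − 25)
3436.9 T = 84524 + 15633 + 82014 = 182171
T ≈ 53.00 °C (< 100 °C, so full condensation is consistent).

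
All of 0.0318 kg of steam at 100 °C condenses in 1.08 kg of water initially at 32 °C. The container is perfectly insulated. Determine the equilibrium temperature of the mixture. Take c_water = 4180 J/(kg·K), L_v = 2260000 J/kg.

Conservation of energy gives ΣQ = 0:
condense steam: −0.0318×2260000 = −71868
  condensate cools 100→T: 0.0318×4180×(T − 100) = 132.92(T − 100)
  original water: 4514.4(T − 32)
4647.3 T = 71868 + 13292 + 144461 = 229621
T ≈ 49.41 °C (< 100 °C, so full condensation is consistent).

T_f ≈ 49.4 °C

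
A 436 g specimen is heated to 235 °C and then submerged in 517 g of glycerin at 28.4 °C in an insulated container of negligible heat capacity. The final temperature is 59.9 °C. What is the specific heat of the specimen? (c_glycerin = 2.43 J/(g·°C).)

c ≈ 0.518 J/(g·°C)

Energy conservation, ΣQ = 0:
436×c×(59.9 − 235) + 517×2.43×(59.9 − 28.4) = 0
-76344 c = -39574
c = -39574/-76344 ≈ 0.5184 J/(g·°C)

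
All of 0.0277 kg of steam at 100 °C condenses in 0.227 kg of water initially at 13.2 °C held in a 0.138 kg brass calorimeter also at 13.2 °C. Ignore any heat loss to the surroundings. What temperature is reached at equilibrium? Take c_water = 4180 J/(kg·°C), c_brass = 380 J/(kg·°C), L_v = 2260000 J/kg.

Setting the total heat transfer to zero:
steam→water at 100 °C releases m L_v = 0.0277·2260000 = 62602; condensed water 100 °C→T: 115.79(T − 100); original water: 948.86(T − 13.2); cup: 52.44(T − 13.2)
1117.1 T = 62602 + 11579 + 13217 = 87398
T ≈ 78.24 °C (< 100 °C, so full condensation is consistent).

T_f ≈ 78.2 °C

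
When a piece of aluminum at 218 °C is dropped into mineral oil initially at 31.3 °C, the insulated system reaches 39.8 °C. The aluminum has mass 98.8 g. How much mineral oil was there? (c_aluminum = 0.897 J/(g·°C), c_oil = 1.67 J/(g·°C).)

Conservation of energy gives ΣQ = 0:
98.8·0.897·(39.8 − 218) + m·1.67·(39.8 − 31.3) = 0
14.19 m = 15793
m = 15793/14.19 ≈ 1113 g

m ≈ 1110 g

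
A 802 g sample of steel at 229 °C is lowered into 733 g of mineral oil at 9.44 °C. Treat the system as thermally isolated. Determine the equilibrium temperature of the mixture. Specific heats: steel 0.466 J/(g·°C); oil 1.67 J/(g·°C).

T_f ≈ 60.8 °C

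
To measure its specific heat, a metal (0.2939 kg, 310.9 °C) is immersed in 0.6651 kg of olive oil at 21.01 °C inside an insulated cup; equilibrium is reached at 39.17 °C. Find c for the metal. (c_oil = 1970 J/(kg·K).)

Heat lost by the metal = heat gained by the oil:
0.2939×c×(310.9 − 39.17) = 0.6651×1970×(39.17 − 21.01)
79.86 c = 23794  ⇒  c ≈ 297.9 J/(kg·K)

c ≈ 298 J/(kg·K)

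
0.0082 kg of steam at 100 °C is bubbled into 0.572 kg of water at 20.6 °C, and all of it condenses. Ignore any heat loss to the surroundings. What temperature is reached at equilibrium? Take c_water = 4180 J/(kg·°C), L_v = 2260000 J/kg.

T_f ≈ 29.4 °C

Conservation of energy gives ΣQ = 0:
condense steam: −0.0082·2260000 = −18532; condensate cools 100→T: 0.0082·4180·(T − 100) = 34.28(T − 100); original water: 2391(T − 20.6)
2425.2 T = 18532 + 3427.6 + 49254 = 71213
T ≈ 29.36 °C (< 100 °C, so full condensation is consistent).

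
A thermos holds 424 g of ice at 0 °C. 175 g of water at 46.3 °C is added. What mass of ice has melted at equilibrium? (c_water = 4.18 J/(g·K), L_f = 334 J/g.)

m_melted ≈ 101 g

Heat available from the water dropping to 0 °C: 175·4.18·46.3 = 33868 J.
To melt every bit of ice: 424·334 = 141616 J.
That's not enough to melt it all — equilibrium is at 0 °C with ice remaining.
m_melted·334 = 33868  ⇒  m_melted ≈ 101.4 g.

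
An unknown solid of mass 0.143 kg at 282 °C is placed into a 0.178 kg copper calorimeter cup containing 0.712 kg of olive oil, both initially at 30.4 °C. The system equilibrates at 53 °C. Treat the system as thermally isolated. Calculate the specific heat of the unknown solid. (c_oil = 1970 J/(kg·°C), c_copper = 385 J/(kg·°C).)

c ≈ 1020 J/(kg·°C)

Taking heat into each body as positive, Σ m c ΔT = 0:
0.143·c·(53 − 282) + 0.712·1970·(53 − 30.4) + 0.178·385·(53 − 30.4) = 0
-32.75 c = -33248
c = -33248/-32.75 ≈ 1015 J/(kg·°C)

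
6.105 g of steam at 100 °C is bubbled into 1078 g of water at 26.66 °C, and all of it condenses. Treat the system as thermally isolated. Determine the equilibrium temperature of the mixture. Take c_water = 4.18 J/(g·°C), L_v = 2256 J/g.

T_f ≈ 30.1 °C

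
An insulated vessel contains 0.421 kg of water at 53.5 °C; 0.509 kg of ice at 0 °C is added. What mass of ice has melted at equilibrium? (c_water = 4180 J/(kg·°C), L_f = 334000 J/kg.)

Water can give up m c ΔT = 0.421·4180·53.5 = 94148 J before reaching 0 °C.
Fully melting the ice requires m_ice L_f = 0.509·334000 = 170006 J.
Since 94148 < 170006 J, not all the ice melts; equilibrium is at 0 °C.
Mass melted = 94148/334000 ≈ 0.2819 kg.

m_melted ≈ 0.282 kg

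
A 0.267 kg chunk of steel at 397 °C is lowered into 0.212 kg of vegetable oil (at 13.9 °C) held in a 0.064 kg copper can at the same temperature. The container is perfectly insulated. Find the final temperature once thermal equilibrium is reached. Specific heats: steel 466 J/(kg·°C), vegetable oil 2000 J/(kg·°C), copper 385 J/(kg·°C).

T_f ≈ 97.1 °C

T_f is the heat-capacity-weighted average of the initial temperatures:
T_f = (124.42*397 + 424*13.9 + 24.64*13.9) / (124.42 + 424 + 24.64)
    = 55632 / 573.06 ≈ 97.08 °C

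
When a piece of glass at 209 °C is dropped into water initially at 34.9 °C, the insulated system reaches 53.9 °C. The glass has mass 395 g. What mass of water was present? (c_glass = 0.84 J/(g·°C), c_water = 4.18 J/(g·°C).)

m ≈ 648 g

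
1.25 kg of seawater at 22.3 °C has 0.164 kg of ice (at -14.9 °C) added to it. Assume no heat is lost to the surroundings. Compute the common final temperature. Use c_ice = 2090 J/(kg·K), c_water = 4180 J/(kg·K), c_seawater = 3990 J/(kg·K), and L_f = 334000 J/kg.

Energy conservation, ΣQ = 0:
ice -14.9→0 °C: 0.164×2090×14.9 = 5107.1; melt ice: 0.164×334000 = 54776; meltwater 0→T: 0.164×4180×T = 685.52 T; seawater: 4987.5(T − 22.3)
5673 T = 111221 − 59883 = 51338
T ≈ 9.05 °C. Since T > 0 °C, the all-ice-melts assumption holds.

T_f ≈ 9.0 °C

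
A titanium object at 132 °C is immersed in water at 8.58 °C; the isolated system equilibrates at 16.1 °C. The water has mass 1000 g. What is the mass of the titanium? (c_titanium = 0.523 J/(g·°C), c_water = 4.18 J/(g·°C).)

m ≈ 519 g

Net heat exchanged in the isolated system is zero:
m·0.523·(16.1 − 132) + 1000·4.18·(16.1 − 8.58) = 0
-60.62 m = -31434
m = -31434/-60.62 ≈ 518.6 g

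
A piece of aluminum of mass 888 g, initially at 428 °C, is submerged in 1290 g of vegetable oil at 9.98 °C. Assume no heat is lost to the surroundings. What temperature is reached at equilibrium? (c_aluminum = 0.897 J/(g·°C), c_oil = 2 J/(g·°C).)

Heat lost by the aluminum equals heat gained by the oil:
888·0.897·(428 − T) = 1290·2·(T − 9.98)
796.54(428 − T) = 2580(T − 9.98)
3376.5 T = 366666  ⇒  T ≈ 108.59 °C

T_f ≈ 108.6 °C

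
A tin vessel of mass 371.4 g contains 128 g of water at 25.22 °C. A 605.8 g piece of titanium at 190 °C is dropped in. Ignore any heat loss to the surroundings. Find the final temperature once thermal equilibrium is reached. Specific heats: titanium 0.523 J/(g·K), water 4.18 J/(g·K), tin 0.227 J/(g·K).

T_f ≈ 81.0 °C

Let T be the final temperature. ΣQ_i = 0:
605.8*0.523*(T − 190) + 128*4.18*(T − 25.22) + 371.4*0.227*(T − 25.22) = 0
316.83(T − 190) + 535.04(T − 25.22) + 84.31(T − 25.22) = 0
(316.83 + 535.04 + 84.31) T = 316.83*190 + 535.04*25.22 + 84.31*25.22
T = 75818 / 936.18 = 81 °C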